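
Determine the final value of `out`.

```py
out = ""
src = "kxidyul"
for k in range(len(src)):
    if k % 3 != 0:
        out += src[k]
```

k=0: skip
k=1: add 'x' → 'x'
k=2: add 'i' → 'xi'
k=3: skip
k=4: add 'y' → 'xiy'
k=5: add 'u' → 'xiyu'
k=6: skip

'xiyu'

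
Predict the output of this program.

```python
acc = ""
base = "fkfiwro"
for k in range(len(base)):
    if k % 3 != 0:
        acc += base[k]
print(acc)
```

k=0: skip
k=1: add 'k' → 'k'
k=2: add 'f' → 'kf'
k=3: skip
k=4: add 'w' → 'kfw'
k=5: add 'r' → 'kfwr'
k=6: skip

kfwr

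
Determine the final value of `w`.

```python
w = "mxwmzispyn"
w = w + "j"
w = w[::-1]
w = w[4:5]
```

+ 'j' → 'mxwmzispynj'
reverse → 'jnypsizmwxm'
slice [4:5] → 's'

's'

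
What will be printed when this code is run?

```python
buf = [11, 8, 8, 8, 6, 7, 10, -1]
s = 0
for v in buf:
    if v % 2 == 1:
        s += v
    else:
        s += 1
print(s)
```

22

v=11: odd, s = 0+11 = 11
v=8: not odd, s = 11+1 = 12
v=8: not odd, s = 12+1 = 13
v=8: not odd, s = 13+1 = 14
v=6: not odd, s = 14+1 = 15
v=7: odd, s = 15+7 = 22
v=10: not odd, s = 22+1 = 23
v=-1: odd, s = 23+(-1) = 22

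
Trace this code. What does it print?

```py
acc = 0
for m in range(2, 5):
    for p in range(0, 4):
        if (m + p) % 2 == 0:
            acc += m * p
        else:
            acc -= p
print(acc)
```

m=2,p=0: even sum, acc = 0+0 = 0
m=2,p=1: odd sum, acc = 0-1 = -1
m=2,p=2: even sum, acc = (-1)+4 = 3
m=2,p=3: odd sum, acc = 3-3 = 0
m=3,p=0: odd sum, acc = 0-0 = 0
m=3,p=1: even sum, acc = 0+3 = 3
m=3,p=2: odd sum, acc = 3-2 = 1
m=3,p=3: even sum, acc = 1+9 = 10
m=4,p=0: even sum, acc = 10+0 = 10
m=4,p=1: odd sum, acc = 10-1 = 9
m=4,p=2: even sum, acc = 9+8 = 17
m=4,p=3: odd sum, acc = 17-3 = 14

14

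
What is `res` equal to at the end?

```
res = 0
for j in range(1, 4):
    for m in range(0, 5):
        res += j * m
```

j=1,m=0: res = 0+0 = 0
j=1,m=1: res = 0+1 = 1
j=1,m=2: res = 1+2 = 3
j=1,m=3: res = 3+3 = 6
j=1,m=4: res = 6+4 = 10
j=2,m=0: res = 10+0 = 10
j=2,m=1: res = 10+2 = 12
j=2,m=2: res = 12+4 = 16
j=2,m=3: res = 16+6 = 22
j=2,m=4: res = 22+8 = 30
j=3,m=0: res = 30+0 = 30
j=3,m=1: res = 30+3 = 33
j=3,m=2: res = 33+6 = 39
j=3,m=3: res = 39+9 = 48
j=3,m=4: res = 48+12 = 60

60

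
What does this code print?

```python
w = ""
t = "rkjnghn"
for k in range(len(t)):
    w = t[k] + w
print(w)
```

k=0: prepend 'r' → 'r'
k=1: prepend 'k' → 'kr'
k=2: prepend 'j' → 'jkr'
k=3: prepend 'n' → 'njkr'
k=4: prepend 'g' → 'gnjkr'
k=5: prepend 'h' → 'hgnjkr'
k=6: prepend 'n' → 'nhgnjkr'

nhgnjkr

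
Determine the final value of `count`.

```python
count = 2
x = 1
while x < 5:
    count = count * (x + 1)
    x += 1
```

240

x=1: count = 2*2 = 4
x=2: count = 4*3 = 12
x=3: count = 12*4 = 48
x=4: count = 48*5 = 240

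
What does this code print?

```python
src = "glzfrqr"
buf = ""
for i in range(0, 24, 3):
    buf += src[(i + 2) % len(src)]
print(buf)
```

zqlrgfrz

i=0: add src[2]='z' → 'z'
i=3: add src[5]='q' → 'zq'
i=6: add src[1]='l' → 'zql'
i=9: add src[4]='r' → 'zqlr'
i=12: add src[0]='g' → 'zqlrg'
i=15: add src[3]='f' → 'zqlrgf'
i=18: add src[6]='r' → 'zqlrgfr'
i=21: add src[2]='z' → 'zqlrgfrz'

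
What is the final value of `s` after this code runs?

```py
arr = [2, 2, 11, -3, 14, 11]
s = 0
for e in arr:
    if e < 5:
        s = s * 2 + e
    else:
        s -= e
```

e=2: <5, s = 0*2+2 = 2
e=2: <5, s = 2*2+2 = 6
e=11: not <5, s = 6-11 = -5
e=-3: <5, s = (-5)*2+(-3) = -13
e=14: not <5, s = (-13)-14 = -27
e=11: not <5, s = (-27)-11 = -38

-38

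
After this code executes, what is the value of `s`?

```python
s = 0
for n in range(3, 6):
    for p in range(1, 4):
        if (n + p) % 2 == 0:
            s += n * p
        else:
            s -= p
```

32

n=3,p=1: even sum, s = 0+3 = 3
n=3,p=2: odd sum, s = 3-2 = 1
n=3,p=3: even sum, s = 1+9 = 10
n=4,p=1: odd sum, s = 10-1 = 9
n=4,p=2: even sum, s = 9+8 = 17
n=4,p=3: odd sum, s = 17-3 = 14
n=5,p=1: even sum, s = 14+5 = 19
n=5,p=2: odd sum, s = 19-2 = 17
n=5,p=3: even sum, s = 17+15 = 32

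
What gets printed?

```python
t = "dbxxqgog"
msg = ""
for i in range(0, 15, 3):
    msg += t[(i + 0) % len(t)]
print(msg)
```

dxobq

i=0: add t[0]='d' → 'd'
i=3: add t[3]='x' → 'dx'
i=6: add t[6]='o' → 'dxo'
i=9: add t[1]='b' → 'dxob'
i=12: add t[4]='q' → 'dxobq'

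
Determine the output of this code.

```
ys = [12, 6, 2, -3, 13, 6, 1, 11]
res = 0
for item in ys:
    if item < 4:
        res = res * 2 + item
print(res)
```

item=12: not <4
item=6: not <4
item=2: <4, res = 0*2+2 = 2
item=-3: <4, res = 2*2+(-3) = 1
item=13: not <4
item=6: not <4
item=1: <4, res = 1*2+1 = 3
item=11: not <4

3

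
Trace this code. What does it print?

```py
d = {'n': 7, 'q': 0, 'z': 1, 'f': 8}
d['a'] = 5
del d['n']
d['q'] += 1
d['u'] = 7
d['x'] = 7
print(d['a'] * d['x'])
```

35

d['a'] = 5 → {'n': 7, 'q': 0, 'z': 1, 'f': 8, 'a': 5}
del 'n' → {'q': 0, 'z': 1, 'f': 8, 'a': 5}
d['q'] = 0+1 = 1 → {'q': 1, 'z': 1, 'f': 8, 'a': 5}
d['u'] = 7 → {'q': 1, 'z': 1, 'f': 8, 'a': 5, 'u': 7}
d['x'] = 7 → {'q': 1, 'z': 1, 'f': 8, 'a': 5, 'u': 7, 'x': 7}
d['a']*d['x'] = 5*7 = 35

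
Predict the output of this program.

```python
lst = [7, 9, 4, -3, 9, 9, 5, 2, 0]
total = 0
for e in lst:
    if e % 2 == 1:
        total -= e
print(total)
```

e=7: odd, total = 0-7 = -7
e=9: odd, total = (-7)-9 = -16
e=4: not odd
e=-3: odd, total = (-16)-(-3) = -13
e=9: odd, total = (-13)-9 = -22
e=9: odd, total = (-22)-9 = -31
e=5: odd, total = (-31)-5 = -36
e=2: not odd
e=0: not odd

-36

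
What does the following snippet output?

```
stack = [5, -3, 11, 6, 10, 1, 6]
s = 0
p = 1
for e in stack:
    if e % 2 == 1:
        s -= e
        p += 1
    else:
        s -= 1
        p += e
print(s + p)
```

10

e=5: odd, s = 0-5 = -5; p=2
e=-3: odd, s = (-5)-(-3) = -2; p=3
e=11: odd, s = (-2)-11 = -13; p=4
e=6: not odd, s = (-13)-1 = -14; p=10
e=10: not odd, s = (-14)-1 = -15; p=20
e=1: odd, s = (-15)-1 = -16; p=21
e=6: not odd, s = (-16)-1 = -17; p=27
s+p = (-17)+27 = 10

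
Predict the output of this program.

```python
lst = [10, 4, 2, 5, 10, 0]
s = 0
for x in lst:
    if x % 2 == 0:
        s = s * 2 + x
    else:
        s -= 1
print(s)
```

x=10: even, s = 0*2+10 = 10
x=4: even, s = 10*2+4 = 24
x=2: even, s = 24*2+2 = 50
x=5: not even, s = 50-1 = 49
x=10: even, s = 49*2+10 = 108
x=0: even, s = 108*2+0 = 216

216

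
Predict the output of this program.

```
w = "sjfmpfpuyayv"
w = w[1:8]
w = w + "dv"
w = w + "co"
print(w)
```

jfmpfpudvco

slice [1:8] → 'jfmpfpu'
+ 'dv' → 'jfmpfpudv'
+ 'co' → 'jfmpfpudvco'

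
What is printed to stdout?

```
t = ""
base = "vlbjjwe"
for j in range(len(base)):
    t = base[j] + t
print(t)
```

j=0: prepend 'v' → 'v'
j=1: prepend 'l' → 'lv'
j=2: prepend 'b' → 'blv'
j=3: prepend 'j' → 'jblv'
j=4: prepend 'j' → 'jjblv'
j=5: prepend 'w' → 'wjjblv'
j=6: prepend 'e' → 'ewjjblv'

ewjjblv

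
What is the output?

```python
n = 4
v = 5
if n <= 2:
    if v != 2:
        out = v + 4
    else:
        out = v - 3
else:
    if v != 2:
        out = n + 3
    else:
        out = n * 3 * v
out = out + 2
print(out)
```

9

n=4, v=5
n <= 2 is False; v != 2 is True
→ out = n + 3 = 7
out = 7+2 = 9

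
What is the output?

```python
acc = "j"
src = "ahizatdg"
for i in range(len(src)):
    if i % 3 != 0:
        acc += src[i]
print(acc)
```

i=0: skip
i=1: add 'h' → 'jh'
i=2: add 'i' → 'jhi'
i=3: skip
i=4: add 'a' → 'jhia'
i=5: add 't' → 'jhiat'
i=6: skip
i=7: add 'g' → 'jhiatg'

jhiatg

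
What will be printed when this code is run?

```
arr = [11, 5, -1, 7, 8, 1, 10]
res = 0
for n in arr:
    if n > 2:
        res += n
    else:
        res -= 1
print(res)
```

n=11: >2, res = 0+11 = 11
n=5: >2, res = 11+5 = 16
n=-1: not >2, res = 16-1 = 15
n=7: >2, res = 15+7 = 22
n=8: >2, res = 22+8 = 30
n=1: not >2, res = 30-1 = 29
n=10: >2, res = 29+10 = 39

39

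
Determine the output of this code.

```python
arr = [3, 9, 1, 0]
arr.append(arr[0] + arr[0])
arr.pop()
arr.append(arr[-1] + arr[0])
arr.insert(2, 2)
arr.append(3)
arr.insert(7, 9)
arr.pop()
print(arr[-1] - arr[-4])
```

append arr[0]+arr[0] = 3+3 = 6 → [3, 9, 1, 0, 6]
pop() removes 6 → [3, 9, 1, 0]
append arr[-1]+arr[0] = 0+3 = 3 → [3, 9, 1, 0, 3]
insert 2 at 2 → [3, 9, 2, 1, 0, 3]
append 3 → [3, 9, 2, 1, 0, 3, 3]
insert 9 at 7 → [3, 9, 2, 1, 0, 3, 3, 9]
pop() removes 9 → [3, 9, 2, 1, 0, 3, 3]
arr[-1]-arr[-4] = 3-1 = 2

2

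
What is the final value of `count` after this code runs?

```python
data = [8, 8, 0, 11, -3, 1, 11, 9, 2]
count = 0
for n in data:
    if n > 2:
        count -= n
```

-47

n=8: >2, count = 0-8 = -8
n=8: >2, count = (-8)-8 = -16
n=0: not >2
n=11: >2, count = (-16)-11 = -27
n=-3: not >2
n=1: not >2
n=11: >2, count = (-27)-11 = -38
n=9: >2, count = (-38)-9 = -47
n=2: not >2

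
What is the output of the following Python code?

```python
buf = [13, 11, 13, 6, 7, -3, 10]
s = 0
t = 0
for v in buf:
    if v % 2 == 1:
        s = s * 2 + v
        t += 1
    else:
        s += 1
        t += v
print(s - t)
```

343

v=13: odd, s = 0*2+13 = 13; t=1
v=11: odd, s = 13*2+11 = 37; t=2
v=13: odd, s = 37*2+13 = 87; t=3
v=6: not odd, s = 87+1 = 88; t=9
v=7: odd, s = 88*2+7 = 183; t=10
v=-3: odd, s = 183*2+(-3) = 363; t=11
v=10: not odd, s = 363+1 = 364; t=21
s-t = 364-21 = 343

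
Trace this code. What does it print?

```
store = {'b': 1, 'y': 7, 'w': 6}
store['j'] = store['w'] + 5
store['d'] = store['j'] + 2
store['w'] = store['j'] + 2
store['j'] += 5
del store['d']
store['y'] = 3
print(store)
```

{'b': 1, 'y': 3, 'w': 13, 'j': 16}

store['j'] = store['w']+5 = 11 → {'b': 1, 'y': 7, 'w': 6, 'j': 11}
store['d'] = store['j']+2 = 13 → {'b': 1, 'y': 7, 'w': 6, 'j': 11, 'd': 13}
store['w'] = store['j']+2 = 13 → {'b': 1, 'y': 7, 'w': 13, 'j': 11, 'd': 13}
store['j'] = 11+5 = 16 → {'b': 1, 'y': 7, 'w': 13, 'j': 16, 'd': 13}
del 'd' → {'b': 1, 'y': 7, 'w': 13, 'j': 16}
store['y'] = 3 → {'b': 1, 'y': 3, 'w': 13, 'j': 16}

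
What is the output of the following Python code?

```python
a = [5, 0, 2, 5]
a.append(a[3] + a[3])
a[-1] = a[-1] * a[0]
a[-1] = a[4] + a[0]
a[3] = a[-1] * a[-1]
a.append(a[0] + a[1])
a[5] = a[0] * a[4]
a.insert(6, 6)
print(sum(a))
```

3368

append a[3]+a[3] = 5+5 = 10 → [5, 0, 2, 5, 10]
a[-1] = a[-1]*a[0] = 10*5 = 50 → [5, 0, 2, 5, 50]
a[-1] = a[4]+a[0] = 50+5 = 55 → [5, 0, 2, 5, 55]
a[3] = a[-1]*a[-1] = 55*55 = 3025 → [5, 0, 2, 3025, 55]
append a[0]+a[1] = 5+0 = 5 → [5, 0, 2, 3025, 55, 5]
a[5] = a[0]*a[4] = 5*55 = 275 → [5, 0, 2, 3025, 55, 275]
insert 6 at 6 → [5, 0, 2, 3025, 55, 275, 6]
sum = 3368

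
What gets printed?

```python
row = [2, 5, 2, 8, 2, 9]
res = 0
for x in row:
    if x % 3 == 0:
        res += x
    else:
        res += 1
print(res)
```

x=2: not %3==0, res = 0+1 = 1
x=5: not %3==0, res = 1+1 = 2
x=2: not %3==0, res = 2+1 = 3
x=8: not %3==0, res = 3+1 = 4
x=2: not %3==0, res = 4+1 = 5
x=9: %3==0, res = 5+9 = 14

14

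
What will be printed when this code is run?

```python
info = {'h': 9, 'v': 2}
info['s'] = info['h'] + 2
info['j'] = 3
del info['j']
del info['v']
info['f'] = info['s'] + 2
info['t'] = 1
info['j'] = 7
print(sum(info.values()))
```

41

info['s'] = info['h']+2 = 11 → {'h': 9, 'v': 2, 's': 11}
info['j'] = 3 → {'h': 9, 'v': 2, 's': 11, 'j': 3}
del 'j' → {'h': 9, 'v': 2, 's': 11}
del 'v' → {'h': 9, 's': 11}
info['f'] = info['s']+2 = 13 → {'h': 9, 's': 11, 'f': 13}
info['t'] = 1 → {'h': 9, 's': 11, 'f': 13, 't': 1}
info['j'] = 7 → {'h': 9, 's': 11, 'f': 13, 't': 1, 'j': 7}
sum of values = 41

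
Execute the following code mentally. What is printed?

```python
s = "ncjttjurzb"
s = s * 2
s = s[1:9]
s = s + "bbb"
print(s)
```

repeat ×2 → 'ncjttjurzbncjttjurzb'
slice [1:9] → 'cjttjurz'
+ 'bbb' → 'cjttjurzbbb'

cjttjurzbbb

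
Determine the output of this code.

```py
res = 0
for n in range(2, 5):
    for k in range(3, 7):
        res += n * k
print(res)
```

n=2,k=3: res = 0+6 = 6
n=2,k=4: res = 6+8 = 14
n=2,k=5: res = 14+10 = 24
n=2,k=6: res = 24+12 = 36
n=3,k=3: res = 36+9 = 45
n=3,k=4: res = 45+12 = 57
n=3,k=5: res = 57+15 = 72
n=3,k=6: res = 72+18 = 90
n=4,k=3: res = 90+12 = 102
n=4,k=4: res = 102+16 = 118
n=4,k=5: res = 118+20 = 138
n=4,k=6: res = 138+24 = 162

162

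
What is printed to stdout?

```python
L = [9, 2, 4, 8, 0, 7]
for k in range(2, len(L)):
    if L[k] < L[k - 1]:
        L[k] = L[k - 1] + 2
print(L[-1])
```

12

k=2: 4>=2, unchanged → [9, 2, 4, 8, 0, 7]
k=3: 8>=4, unchanged → [9, 2, 4, 8, 0, 7]
k=4: 0<8, L[4] = 8+2 = 10 → [9, 2, 4, 8, 10, 7]
k=5: 7<10, L[5] = 10+2 = 12 → [9, 2, 4, 8, 10, 12]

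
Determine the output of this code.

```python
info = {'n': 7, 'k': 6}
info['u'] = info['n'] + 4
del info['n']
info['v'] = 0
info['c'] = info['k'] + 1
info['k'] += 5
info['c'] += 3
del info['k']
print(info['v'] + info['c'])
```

info['u'] = info['n']+4 = 11 → {'n': 7, 'k': 6, 'u': 11}
del 'n' → {'k': 6, 'u': 11}
info['v'] = 0 → {'k': 6, 'u': 11, 'v': 0}
info['c'] = info['k']+1 = 7 → {'k': 6, 'u': 11, 'v': 0, 'c': 7}
info['k'] = 6+5 = 11 → {'k': 11, 'u': 11, 'v': 0, 'c': 7}
info['c'] = 7+3 = 10 → {'k': 11, 'u': 11, 'v': 0, 'c': 10}
del 'k' → {'u': 11, 'v': 0, 'c': 10}
info['v']+info['c'] = 0+10 = 10

10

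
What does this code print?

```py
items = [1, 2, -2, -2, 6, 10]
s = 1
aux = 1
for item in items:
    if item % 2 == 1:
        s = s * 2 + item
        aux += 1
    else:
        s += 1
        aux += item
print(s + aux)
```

24

item=1: odd, s = 1*2+1 = 3; aux=2
item=2: not odd, s = 3+1 = 4; aux=4
item=-2: not odd, s = 4+1 = 5; aux=2
item=-2: not odd, s = 5+1 = 6; aux=0
item=6: not odd, s = 6+1 = 7; aux=6
item=10: not odd, s = 7+1 = 8; aux=16
s+aux = 8+16 = 24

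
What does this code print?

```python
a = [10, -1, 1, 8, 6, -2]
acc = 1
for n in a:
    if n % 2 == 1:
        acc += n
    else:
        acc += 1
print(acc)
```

5

n=10: not odd, acc = 1+1 = 2
n=-1: odd, acc = 2+(-1) = 1
n=1: odd, acc = 1+1 = 2
n=8: not odd, acc = 2+1 = 3
n=6: not odd, acc = 3+1 = 4
n=-2: not odd, acc = 4+1 = 5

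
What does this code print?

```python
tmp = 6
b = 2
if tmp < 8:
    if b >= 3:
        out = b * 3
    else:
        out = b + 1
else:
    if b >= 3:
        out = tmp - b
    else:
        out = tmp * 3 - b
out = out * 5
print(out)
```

15

tmp=6, b=2
tmp < 8 is True; b >= 3 is False
→ out = b + 1 = 3
out = 3*5 = 15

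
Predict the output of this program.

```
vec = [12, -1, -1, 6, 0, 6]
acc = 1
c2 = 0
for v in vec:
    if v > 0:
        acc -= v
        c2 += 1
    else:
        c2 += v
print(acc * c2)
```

v=12: >0, acc = 1-12 = -11; c2=1
v=-1: not >0; c2=0
v=-1: not >0; c2=-1
v=6: >0, acc = (-11)-6 = -17; c2=0
v=0: not >0; c2=0
v=6: >0, acc = (-17)-6 = -23; c2=1
acc*c2 = (-23)*1 = -23

-23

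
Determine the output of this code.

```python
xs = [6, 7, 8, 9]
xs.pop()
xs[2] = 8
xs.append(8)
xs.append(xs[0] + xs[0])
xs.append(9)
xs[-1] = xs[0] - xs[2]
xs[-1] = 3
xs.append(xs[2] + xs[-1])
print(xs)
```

[6, 7, 8, 8, 12, 3, 11]

pop() removes 9 → [6, 7, 8]
xs[2] = 8 → [6, 7, 8]
append 8 → [6, 7, 8, 8]
append xs[0]+xs[0] = 6+6 = 12 → [6, 7, 8, 8, 12]
append 9 → [6, 7, 8, 8, 12, 9]
xs[-1] = xs[0]-xs[2] = 6-8 = -2 → [6, 7, 8, 8, 12, -2]
xs[-1] = 3 → [6, 7, 8, 8, 12, 3]
append xs[2]+xs[-1] = 8+3 = 11 → [6, 7, 8, 8, 12, 3, 11]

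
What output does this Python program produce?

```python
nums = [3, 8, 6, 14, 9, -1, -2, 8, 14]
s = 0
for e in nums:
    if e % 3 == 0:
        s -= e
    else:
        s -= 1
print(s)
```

e=3: %3==0, s = 0-3 = -3
e=8: not %3==0, s = (-3)-1 = -4
e=6: %3==0, s = (-4)-6 = -10
e=14: not %3==0, s = (-10)-1 = -11
e=9: %3==0, s = (-11)-9 = -20
e=-1: not %3==0, s = (-20)-1 = -21
e=-2: not %3==0, s = (-21)-1 = -22
e=8: not %3==0, s = (-22)-1 = -23
e=14: not %3==0, s = (-23)-1 = -24

-24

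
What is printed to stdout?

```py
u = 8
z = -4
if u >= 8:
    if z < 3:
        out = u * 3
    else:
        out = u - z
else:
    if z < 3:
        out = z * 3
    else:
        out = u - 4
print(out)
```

24

u=8, z=-4
u >= 8 is True; z < 3 is True
→ out = u * 3 = 24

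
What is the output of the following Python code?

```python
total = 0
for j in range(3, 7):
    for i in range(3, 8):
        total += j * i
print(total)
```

450

j=3,i=3: total = 0+9 = 9
j=3,i=4: total = 9+12 = 21
j=3,i=5: total = 21+15 = 36
j=3,i=6: total = 36+18 = 54
j=3,i=7: total = 54+21 = 75
j=4,i=3: total = 75+12 = 87
j=4,i=4: total = 87+16 = 103
j=4,i=5: total = 103+20 = 123
j=4,i=6: total = 123+24 = 147
j=4,i=7: total = 147+28 = 175
j=5,i=3: total = 175+15 = 190
j=5,i=4: total = 190+20 = 210
j=5,i=5: total = 210+25 = 235
j=5,i=6: total = 235+30 = 265
j=5,i=7: total = 265+35 = 300
j=6,i=3: total = 300+18 = 318
j=6,i=4: total = 318+24 = 342
j=6,i=5: total = 342+30 = 372
j=6,i=6: total = 372+36 = 408
j=6,i=7: total = 408+42 = 450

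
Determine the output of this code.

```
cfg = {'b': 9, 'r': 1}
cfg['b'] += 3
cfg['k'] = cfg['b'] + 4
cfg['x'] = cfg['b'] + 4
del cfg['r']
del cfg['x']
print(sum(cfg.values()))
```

cfg['b'] = 9+3 = 12 → {'b': 12, 'r': 1}
cfg['k'] = cfg['b']+4 = 16 → {'b': 12, 'r': 1, 'k': 16}
cfg['x'] = cfg['b']+4 = 16 → {'b': 12, 'r': 1, 'k': 16, 'x': 16}
del 'r' → {'b': 12, 'k': 16, 'x': 16}
del 'x' → {'b': 12, 'k': 16}
sum of values = 28

28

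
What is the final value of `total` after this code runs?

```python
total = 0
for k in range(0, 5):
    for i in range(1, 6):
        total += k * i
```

150

k=0,i=1: total = 0+0 = 0
k=0,i=2: total = 0+0 = 0
k=0,i=3: total = 0+0 = 0
k=0,i=4: total = 0+0 = 0
k=0,i=5: total = 0+0 = 0
k=1,i=1: total = 0+1 = 1
k=1,i=2: total = 1+2 = 3
k=1,i=3: total = 3+3 = 6
k=1,i=4: total = 6+4 = 10
k=1,i=5: total = 10+5 = 15
k=2,i=1: total = 15+2 = 17
k=2,i=2: total = 17+4 = 21
k=2,i=3: total = 21+6 = 27
k=2,i=4: total = 27+8 = 35
k=2,i=5: total = 35+10 = 45
k=3,i=1: total = 45+3 = 48
k=3,i=2: total = 48+6 = 54
k=3,i=3: total = 54+9 = 63
k=3,i=4: total = 63+12 = 75
k=3,i=5: total = 75+15 = 90
k=4,i=1: total = 90+4 = 94
k=4,i=2: total = 94+8 = 102
k=4,i=3: total = 102+12 = 114
k=4,i=4: total = 114+16 = 130
k=4,i=5: total = 130+20 = 150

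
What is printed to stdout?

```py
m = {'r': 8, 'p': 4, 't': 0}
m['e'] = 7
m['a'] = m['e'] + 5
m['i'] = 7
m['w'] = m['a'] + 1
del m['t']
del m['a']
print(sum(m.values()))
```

39

m['e'] = 7 → {'r': 8, 'p': 4, 't': 0, 'e': 7}
m['a'] = m['e']+5 = 12 → {'r': 8, 'p': 4, 't': 0, 'e': 7, 'a': 12}
m['i'] = 7 → {'r': 8, 'p': 4, 't': 0, 'e': 7, 'a': 12, 'i': 7}
m['w'] = m['a']+1 = 13 → {'r': 8, 'p': 4, 't': 0, 'e': 7, 'a': 12, 'i': 7, 'w': 13}
del 't' → {'r': 8, 'p': 4, 'e': 7, 'a': 12, 'i': 7, 'w': 13}
del 'a' → {'r': 8, 'p': 4, 'e': 7, 'i': 7, 'w': 13}
sum of values = 39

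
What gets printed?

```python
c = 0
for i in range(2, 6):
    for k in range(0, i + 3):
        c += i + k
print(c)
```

i=2,k=0: c = 0+2 = 2
i=2,k=1: c = 2+3 = 5
i=2,k=2: c = 5+4 = 9
i=2,k=3: c = 9+5 = 14
i=2,k=4: c = 14+6 = 20
i=3,k=0: c = 20+3 = 23
i=3,k=1: c = 23+4 = 27
i=3,k=2: c = 27+5 = 32
i=3,k=3: c = 32+6 = 38
i=3,k=4: c = 38+7 = 45
i=3,k=5: c = 45+8 = 53
i=4,k=0: c = 53+4 = 57
i=4,k=1: c = 57+5 = 62
i=4,k=2: c = 62+6 = 68
i=4,k=3: c = 68+7 = 75
i=4,k=4: c = 75+8 = 83
i=4,k=5: c = 83+9 = 92
i=4,k=6: c = 92+10 = 102
i=5,k=0: c = 102+5 = 107
i=5,k=1: c = 107+6 = 113
i=5,k=2: c = 113+7 = 120
i=5,k=3: c = 120+8 = 128
i=5,k=4: c = 128+9 = 137
i=5,k=5: c = 137+10 = 147
i=5,k=6: c = 147+11 = 158
i=5,k=7: c = 158+12 = 170

170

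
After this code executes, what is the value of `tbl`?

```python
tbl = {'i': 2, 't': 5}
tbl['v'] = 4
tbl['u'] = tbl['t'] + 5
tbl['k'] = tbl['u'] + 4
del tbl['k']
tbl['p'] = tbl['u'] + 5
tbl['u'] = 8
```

{'i': 2, 't': 5, 'v': 4, 'u': 8, 'p': 15}

tbl['v'] = 4 → {'i': 2, 't': 5, 'v': 4}
tbl['u'] = tbl['t']+5 = 10 → {'i': 2, 't': 5, 'v': 4, 'u': 10}
tbl['k'] = tbl['u']+4 = 14 → {'i': 2, 't': 5, 'v': 4, 'u': 10, 'k': 14}
del 'k' → {'i': 2, 't': 5, 'v': 4, 'u': 10}
tbl['p'] = tbl['u']+5 = 15 → {'i': 2, 't': 5, 'v': 4, 'u': 10, 'p': 15}
tbl['u'] = 8 → {'i': 2, 't': 5, 'v': 4, 'u': 8, 'p': 15}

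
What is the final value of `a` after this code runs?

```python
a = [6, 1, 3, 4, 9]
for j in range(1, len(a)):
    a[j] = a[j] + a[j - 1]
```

[6, 7, 10, 14, 23]

j=1: a[1] = 1+6 = 7 → [6, 7, 3, 4, 9]
j=2: a[2] = 3+7 = 10 → [6, 7, 10, 4, 9]
j=3: a[3] = 4+10 = 14 → [6, 7, 10, 14, 9]
j=4: a[4] = 9+14 = 23 → [6, 7, 10, 14, 23]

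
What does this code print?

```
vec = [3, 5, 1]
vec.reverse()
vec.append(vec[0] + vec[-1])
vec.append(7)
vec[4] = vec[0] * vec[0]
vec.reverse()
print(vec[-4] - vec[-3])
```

1

reverse → [1, 5, 3]
append vec[0]+vec[-1] = 1+3 = 4 → [1, 5, 3, 4]
append 7 → [1, 5, 3, 4, 7]
vec[4] = vec[0]*vec[0] = 1*1 = 1 → [1, 5, 3, 4, 1]
reverse → [1, 4, 3, 5, 1]
vec[-4]-vec[-3] = 4-3 = 1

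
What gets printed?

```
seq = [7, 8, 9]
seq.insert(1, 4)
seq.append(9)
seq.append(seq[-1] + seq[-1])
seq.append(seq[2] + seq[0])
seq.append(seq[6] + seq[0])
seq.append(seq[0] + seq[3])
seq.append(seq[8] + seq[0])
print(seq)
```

[7, 4, 8, 9, 9, 18, 15, 22, 16, 23]

insert 4 at 1 → [7, 4, 8, 9]
append 9 → [7, 4, 8, 9, 9]
append seq[-1]+seq[-1] = 9+9 = 18 → [7, 4, 8, 9, 9, 18]
append seq[2]+seq[0] = 8+7 = 15 → [7, 4, 8, 9, 9, 18, 15]
append seq[6]+seq[0] = 15+7 = 22 → [7, 4, 8, 9, 9, 18, 15, 22]
append seq[0]+seq[3] = 7+9 = 16 → [7, 4, 8, 9, 9, 18, 15, 22, 16]
append seq[8]+seq[0] = 16+7 = 23 → [7, 4, 8, 9, 9, 18, 15, 22, 16, 23]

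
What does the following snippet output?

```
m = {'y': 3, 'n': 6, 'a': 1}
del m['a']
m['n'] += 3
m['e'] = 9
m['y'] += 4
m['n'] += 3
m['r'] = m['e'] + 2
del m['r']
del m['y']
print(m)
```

{'n': 12, 'e': 9}

del 'a' → {'y': 3, 'n': 6}
m['n'] = 6+3 = 9 → {'y': 3, 'n': 9}
m['e'] = 9 → {'y': 3, 'n': 9, 'e': 9}
m['y'] = 3+4 = 7 → {'y': 7, 'n': 9, 'e': 9}
m['n'] = 9+3 = 12 → {'y': 7, 'n': 12, 'e': 9}
m['r'] = m['e']+2 = 11 → {'y': 7, 'n': 12, 'e': 9, 'r': 11}
del 'r' → {'y': 7, 'n': 12, 'e': 9}
del 'y' → {'n': 12, 'e': 9}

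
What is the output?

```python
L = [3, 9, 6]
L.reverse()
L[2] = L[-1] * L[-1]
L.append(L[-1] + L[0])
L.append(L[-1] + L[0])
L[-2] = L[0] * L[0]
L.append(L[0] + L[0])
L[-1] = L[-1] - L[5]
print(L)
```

[6, 9, 9, 36, 21, 0]

reverse → [6, 9, 3]
L[2] = L[-1]*L[-1] = 3*3 = 9 → [6, 9, 9]
append L[-1]+L[0] = 9+6 = 15 → [6, 9, 9, 15]
append L[-1]+L[0] = 15+6 = 21 → [6, 9, 9, 15, 21]
L[-2] = L[0]*L[0] = 6*6 = 36 → [6, 9, 9, 36, 21]
append L[0]+L[0] = 6+6 = 12 → [6, 9, 9, 36, 21, 12]
L[-1] = L[-1]-L[5] = 12-12 = 0 → [6, 9, 9, 36, 21, 0]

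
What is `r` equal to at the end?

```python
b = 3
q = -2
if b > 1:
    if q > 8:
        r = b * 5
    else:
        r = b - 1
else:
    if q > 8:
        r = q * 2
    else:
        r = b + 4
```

b=3, q=-2
b > 1 is True; q > 8 is False
→ r = b - 1 = 2

2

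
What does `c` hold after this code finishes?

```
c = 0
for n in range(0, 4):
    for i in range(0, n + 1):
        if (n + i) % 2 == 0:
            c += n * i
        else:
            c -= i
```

14

n=0,i=0: even sum, c = 0+0 = 0
n=1,i=0: odd sum, c = 0-0 = 0
n=1,i=1: even sum, c = 0+1 = 1
n=2,i=0: even sum, c = 1+0 = 1
n=2,i=1: odd sum, c = 1-1 = 0
n=2,i=2: even sum, c = 0+4 = 4
n=3,i=0: odd sum, c = 4-0 = 4
n=3,i=1: even sum, c = 4+3 = 7
n=3,i=2: odd sum, c = 7-2 = 5
n=3,i=3: even sum, c = 5+9 = 14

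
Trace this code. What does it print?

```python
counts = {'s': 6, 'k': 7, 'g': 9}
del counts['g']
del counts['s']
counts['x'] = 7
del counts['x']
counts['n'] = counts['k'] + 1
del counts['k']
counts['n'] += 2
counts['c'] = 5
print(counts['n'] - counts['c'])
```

del 'g' → {'s': 6, 'k': 7}
del 's' → {'k': 7}
counts['x'] = 7 → {'k': 7, 'x': 7}
del 'x' → {'k': 7}
counts['n'] = counts['k']+1 = 8 → {'k': 7, 'n': 8}
del 'k' → {'n': 8}
counts['n'] = 8+2 = 10 → {'n': 10}
counts['c'] = 5 → {'n': 10, 'c': 5}
counts['n']-counts['c'] = 10-5 = 5

5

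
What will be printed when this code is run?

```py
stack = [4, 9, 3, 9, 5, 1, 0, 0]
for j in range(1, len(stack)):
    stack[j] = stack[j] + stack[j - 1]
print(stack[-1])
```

j=1: stack[1] = 9+4 = 13 → [4, 13, 3, 9, 5, 1, 0, 0]
j=2: stack[2] = 3+13 = 16 → [4, 13, 16, 9, 5, 1, 0, 0]
j=3: stack[3] = 9+16 = 25 → [4, 13, 16, 25, 5, 1, 0, 0]
j=4: stack[4] = 5+25 = 30 → [4, 13, 16, 25, 30, 1, 0, 0]
j=5: stack[5] = 1+30 = 31 → [4, 13, 16, 25, 30, 31, 0, 0]
j=6: stack[6] = 0+31 = 31 → [4, 13, 16, 25, 30, 31, 31, 0]
j=7: stack[7] = 0+31 = 31 → [4, 13, 16, 25, 30, 31, 31, 31]

31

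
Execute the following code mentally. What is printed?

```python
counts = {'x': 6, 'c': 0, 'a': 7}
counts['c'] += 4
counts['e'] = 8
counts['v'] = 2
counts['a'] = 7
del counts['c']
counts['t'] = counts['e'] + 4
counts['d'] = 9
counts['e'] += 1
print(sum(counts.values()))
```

45

counts['c'] = 0+4 = 4 → {'x': 6, 'c': 4, 'a': 7}
counts['e'] = 8 → {'x': 6, 'c': 4, 'a': 7, 'e': 8}
counts['v'] = 2 → {'x': 6, 'c': 4, 'a': 7, 'e': 8, 'v': 2}
counts['a'] = 7 → {'x': 6, 'c': 4, 'a': 7, 'e': 8, 'v': 2}
del 'c' → {'x': 6, 'a': 7, 'e': 8, 'v': 2}
counts['t'] = counts['e']+4 = 12 → {'x': 6, 'a': 7, 'e': 8, 'v': 2, 't': 12}
counts['d'] = 9 → {'x': 6, 'a': 7, 'e': 8, 'v': 2, 't': 12, 'd': 9}
counts['e'] = 8+1 = 9 → {'x': 6, 'a': 7, 'e': 9, 'v': 2, 't': 12, 'd': 9}
sum of values = 45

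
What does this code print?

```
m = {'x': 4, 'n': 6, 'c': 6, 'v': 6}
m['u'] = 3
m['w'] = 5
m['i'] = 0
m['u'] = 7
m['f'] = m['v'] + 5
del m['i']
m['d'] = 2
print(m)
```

{'x': 4, 'n': 6, 'c': 6, 'v': 6, 'u': 7, 'w': 5, 'f': 11, 'd': 2}

m['u'] = 3 → {'x': 4, 'n': 6, 'c': 6, 'v': 6, 'u': 3}
m['w'] = 5 → {'x': 4, 'n': 6, 'c': 6, 'v': 6, 'u': 3, 'w': 5}
m['i'] = 0 → {'x': 4, 'n': 6, 'c': 6, 'v': 6, 'u': 3, 'w': 5, 'i': 0}
m['u'] = 7 → {'x': 4, 'n': 6, 'c': 6, 'v': 6, 'u': 7, 'w': 5, 'i': 0}
m['f'] = m['v']+5 = 11 → {'x': 4, 'n': 6, 'c': 6, 'v': 6, 'u': 7, 'w': 5, 'i': 0, 'f': 11}
del 'i' → {'x': 4, 'n': 6, 'c': 6, 'v': 6, 'u': 7, 'w': 5, 'f': 11}
m['d'] = 2 → {'x': 4, 'n': 6, 'c': 6, 'v': 6, 'u': 7, 'w': 5, 'f': 11, 'd': 2}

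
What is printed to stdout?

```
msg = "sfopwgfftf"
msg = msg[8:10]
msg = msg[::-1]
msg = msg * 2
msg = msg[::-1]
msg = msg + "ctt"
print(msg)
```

tftfctt

slice [8:10] → 'tf'
reverse → 'ft'
repeat ×2 → 'ftft'
reverse → 'tftf'
+ 'ctt' → 'tftfctt'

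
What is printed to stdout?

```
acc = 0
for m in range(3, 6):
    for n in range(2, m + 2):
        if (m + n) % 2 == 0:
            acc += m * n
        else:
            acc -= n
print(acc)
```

m=3,n=2: odd sum, acc = 0-2 = -2
m=3,n=3: even sum, acc = (-2)+9 = 7
m=3,n=4: odd sum, acc = 7-4 = 3
m=4,n=2: even sum, acc = 3+8 = 11
m=4,n=3: odd sum, acc = 11-3 = 8
m=4,n=4: even sum, acc = 8+16 = 24
m=4,n=5: odd sum, acc = 24-5 = 19
m=5,n=2: odd sum, acc = 19-2 = 17
m=5,n=3: even sum, acc = 17+15 = 32
m=5,n=4: odd sum, acc = 32-4 = 28
m=5,n=5: even sum, acc = 28+25 = 53
m=5,n=6: odd sum, acc = 53-6 = 47

47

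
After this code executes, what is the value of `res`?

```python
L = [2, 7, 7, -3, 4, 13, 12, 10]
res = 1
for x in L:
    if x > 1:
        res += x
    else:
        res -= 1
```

55

x=2: >1, res = 1+2 = 3
x=7: >1, res = 3+7 = 10
x=7: >1, res = 10+7 = 17
x=-3: not >1, res = 17-1 = 16
x=4: >1, res = 16+4 = 20
x=13: >1, res = 20+13 = 33
x=12: >1, res = 33+12 = 45
x=10: >1, res = 45+10 = 55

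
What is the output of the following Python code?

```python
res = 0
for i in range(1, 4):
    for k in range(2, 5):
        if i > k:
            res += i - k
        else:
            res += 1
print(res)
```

9

i=1,k=2: not 1>2, res = 0+1 = 1
i=1,k=3: not 1>3, res = 1+1 = 2
i=1,k=4: not 1>4, res = 2+1 = 3
i=2,k=2: not 2>2, res = 3+1 = 4
i=2,k=3: not 2>3, res = 4+1 = 5
i=2,k=4: not 2>4, res = 5+1 = 6
i=3,k=2: 3>2, res = 6+1 = 7
i=3,k=3: not 3>3, res = 7+1 = 8
i=3,k=4: not 3>4, res = 8+1 = 9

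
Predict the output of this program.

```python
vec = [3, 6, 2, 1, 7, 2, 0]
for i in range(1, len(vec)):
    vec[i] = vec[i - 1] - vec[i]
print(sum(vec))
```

i=1: vec[1] = 3-6 = -3 → [3, -3, 2, 1, 7, 2, 0]
i=2: vec[2] = (-3)-2 = -5 → [3, -3, -5, 1, 7, 2, 0]
i=3: vec[3] = (-5)-1 = -6 → [3, -3, -5, -6, 7, 2, 0]
i=4: vec[4] = (-6)-7 = -13 → [3, -3, -5, -6, -13, 2, 0]
i=5: vec[5] = (-13)-2 = -15 → [3, -3, -5, -6, -13, -15, 0]
i=6: vec[6] = (-15)-0 = -15 → [3, -3, -5, -6, -13, -15, -15]
sum = -54

-54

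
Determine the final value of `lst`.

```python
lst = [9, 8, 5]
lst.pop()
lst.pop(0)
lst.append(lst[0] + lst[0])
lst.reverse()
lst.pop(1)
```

[16]

pop() removes 5 → [9, 8]
pop(0) removes 9 → [8]
append lst[0]+lst[0] = 8+8 = 16 → [8, 16]
reverse → [16, 8]
pop(1) removes 8 → [16]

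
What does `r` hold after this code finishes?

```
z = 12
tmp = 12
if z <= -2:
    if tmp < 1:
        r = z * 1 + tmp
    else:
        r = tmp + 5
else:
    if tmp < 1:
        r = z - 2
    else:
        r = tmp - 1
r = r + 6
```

17

z=12, tmp=12
z <= -2 is False; tmp < 1 is False
→ r = tmp - 1 = 11
r = 11+6 = 17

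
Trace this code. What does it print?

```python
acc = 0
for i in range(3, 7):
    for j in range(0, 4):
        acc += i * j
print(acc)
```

i=3,j=0: acc = 0+0 = 0
i=3,j=1: acc = 0+3 = 3
i=3,j=2: acc = 3+6 = 9
i=3,j=3: acc = 9+9 = 18
i=4,j=0: acc = 18+0 = 18
i=4,j=1: acc = 18+4 = 22
i=4,j=2: acc = 22+8 = 30
i=4,j=3: acc = 30+12 = 42
i=5,j=0: acc = 42+0 = 42
i=5,j=1: acc = 42+5 = 47
i=5,j=2: acc = 47+10 = 57
i=5,j=3: acc = 57+15 = 72
i=6,j=0: acc = 72+0 = 72
i=6,j=1: acc = 72+6 = 78
i=6,j=2: acc = 78+12 = 90
i=6,j=3: acc = 90+18 = 108

108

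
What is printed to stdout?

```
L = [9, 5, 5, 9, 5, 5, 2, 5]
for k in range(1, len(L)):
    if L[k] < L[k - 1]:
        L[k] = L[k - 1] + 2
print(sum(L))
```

128

k=1: 5<9, L[1] = 9+2 = 11 → [9, 11, 5, 9, 5, 5, 2, 5]
k=2: 5<11, L[2] = 11+2 = 13 → [9, 11, 13, 9, 5, 5, 2, 5]
k=3: 9<13, L[3] = 13+2 = 15 → [9, 11, 13, 15, 5, 5, 2, 5]
k=4: 5<15, L[4] = 15+2 = 17 → [9, 11, 13, 15, 17, 5, 2, 5]
k=5: 5<17, L[5] = 17+2 = 19 → [9, 11, 13, 15, 17, 19, 2, 5]
k=6: 2<19, L[6] = 19+2 = 21 → [9, 11, 13, 15, 17, 19, 21, 5]
k=7: 5<21, L[7] = 21+2 = 23 → [9, 11, 13, 15, 17, 19, 21, 23]
sum = 128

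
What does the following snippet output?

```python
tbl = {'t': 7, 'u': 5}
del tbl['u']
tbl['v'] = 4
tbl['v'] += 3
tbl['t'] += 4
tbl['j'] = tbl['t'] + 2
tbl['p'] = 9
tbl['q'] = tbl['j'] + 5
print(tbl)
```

del 'u' → {'t': 7}
tbl['v'] = 4 → {'t': 7, 'v': 4}
tbl['v'] = 4+3 = 7 → {'t': 7, 'v': 7}
tbl['t'] = 7+4 = 11 → {'t': 11, 'v': 7}
tbl['j'] = tbl['t']+2 = 13 → {'t': 11, 'v': 7, 'j': 13}
tbl['p'] = 9 → {'t': 11, 'v': 7, 'j': 13, 'p': 9}
tbl['q'] = tbl['j']+5 = 18 → {'t': 11, 'v': 7, 'j': 13, 'p': 9, 'q': 18}

{'t': 11, 'v': 7, 'j': 13, 'p': 9, 'q': 18}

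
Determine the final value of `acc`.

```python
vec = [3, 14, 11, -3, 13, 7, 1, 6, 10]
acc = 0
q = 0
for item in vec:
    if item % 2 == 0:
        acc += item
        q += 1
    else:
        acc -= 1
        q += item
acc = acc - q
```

item=3: not even, acc = 0-1 = -1; q=3
item=14: even, acc = (-1)+14 = 13; q=4
item=11: not even, acc = 13-1 = 12; q=15
item=-3: not even, acc = 12-1 = 11; q=12
item=13: not even, acc = 11-1 = 10; q=25
item=7: not even, acc = 10-1 = 9; q=32
item=1: not even, acc = 9-1 = 8; q=33
item=6: even, acc = 8+6 = 14; q=34
item=10: even, acc = 14+10 = 24; q=35
acc-q = 24-35 = -11

-11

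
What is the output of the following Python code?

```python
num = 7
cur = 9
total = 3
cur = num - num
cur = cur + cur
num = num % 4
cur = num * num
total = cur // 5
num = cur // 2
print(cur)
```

cur = 7-7 = 0
cur = 0+0 = 0
num = 7%4 = 3
cur = 3*3 = 9
total = 9//5 = 1
num = 9//2 = 4

9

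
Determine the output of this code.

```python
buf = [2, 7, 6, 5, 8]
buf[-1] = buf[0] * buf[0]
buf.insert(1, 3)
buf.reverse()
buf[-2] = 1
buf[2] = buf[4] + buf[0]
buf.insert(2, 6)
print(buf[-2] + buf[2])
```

7

buf[-1] = buf[0]*buf[0] = 2*2 = 4 → [2, 7, 6, 5, 4]
insert 3 at 1 → [2, 3, 7, 6, 5, 4]
reverse → [4, 5, 6, 7, 3, 2]
buf[-2] = 1 → [4, 5, 6, 7, 1, 2]
buf[2] = buf[4]+buf[0] = 1+4 = 5 → [4, 5, 5, 7, 1, 2]
insert 6 at 2 → [4, 5, 6, 5, 7, 1, 2]
buf[-2]+buf[2] = 1+6 = 7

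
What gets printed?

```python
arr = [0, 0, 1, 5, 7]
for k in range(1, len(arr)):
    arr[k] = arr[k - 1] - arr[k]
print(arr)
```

[0, 0, -1, -6, -13]

k=1: arr[1] = 0-0 = 0 → [0, 0, 1, 5, 7]
k=2: arr[2] = 0-1 = -1 → [0, 0, -1, 5, 7]
k=3: arr[3] = (-1)-5 = -6 → [0, 0, -1, -6, 7]
k=4: arr[4] = (-6)-7 = -13 → [0, 0, -1, -6, -13]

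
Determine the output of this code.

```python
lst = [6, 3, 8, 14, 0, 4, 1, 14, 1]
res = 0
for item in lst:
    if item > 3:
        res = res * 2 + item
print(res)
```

item=6: >3, res = 0*2+6 = 6
item=3: not >3
item=8: >3, res = 6*2+8 = 20
item=14: >3, res = 20*2+14 = 54
item=0: not >3
item=4: >3, res = 54*2+4 = 112
item=1: not >3
item=14: >3, res = 112*2+14 = 238
item=1: not >3

238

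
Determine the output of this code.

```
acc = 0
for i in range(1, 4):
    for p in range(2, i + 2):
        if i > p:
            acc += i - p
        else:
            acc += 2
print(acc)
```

11

i=1,p=2: not 1>2, acc = 0+2 = 2
i=2,p=2: not 2>2, acc = 2+2 = 4
i=2,p=3: not 2>3, acc = 4+2 = 6
i=3,p=2: 3>2, acc = 6+1 = 7
i=3,p=3: not 3>3, acc = 7+2 = 9
i=3,p=4: not 3>4, acc = 9+2 = 11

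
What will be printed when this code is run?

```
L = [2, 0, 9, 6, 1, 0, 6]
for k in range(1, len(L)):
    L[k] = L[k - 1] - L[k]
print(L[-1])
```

-20

k=1: L[1] = 2-0 = 2 → [2, 2, 9, 6, 1, 0, 6]
k=2: L[2] = 2-9 = -7 → [2, 2, -7, 6, 1, 0, 6]
k=3: L[3] = (-7)-6 = -13 → [2, 2, -7, -13, 1, 0, 6]
k=4: L[4] = (-13)-1 = -14 → [2, 2, -7, -13, -14, 0, 6]
k=5: L[5] = (-14)-0 = -14 → [2, 2, -7, -13, -14, -14, 6]
k=6: L[6] = (-14)-6 = -20 → [2, 2, -7, -13, -14, -14, -20]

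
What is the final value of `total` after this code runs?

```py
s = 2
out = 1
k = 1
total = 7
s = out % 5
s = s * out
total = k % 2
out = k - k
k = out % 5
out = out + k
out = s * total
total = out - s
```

s = 1%5 = 1
s = 1*1 = 1
total = 1%2 = 1
out = 1-1 = 0
k = 0%5 = 0
out = 0+0 = 0
out = 1*1 = 1
total = 1-1 = 0

0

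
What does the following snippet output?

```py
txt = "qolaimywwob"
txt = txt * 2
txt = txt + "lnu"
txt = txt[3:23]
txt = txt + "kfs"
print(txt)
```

repeat ×2 → 'qolaimywwobqolaimywwob'
+ 'lnu' → 'qolaimywwobqolaimywwoblnu'
slice [3:23] → 'aimywwobqolaimywwobl'
+ 'kfs' → 'aimywwobqolaimywwoblkfs'

aimywwobqolaimywwoblkfs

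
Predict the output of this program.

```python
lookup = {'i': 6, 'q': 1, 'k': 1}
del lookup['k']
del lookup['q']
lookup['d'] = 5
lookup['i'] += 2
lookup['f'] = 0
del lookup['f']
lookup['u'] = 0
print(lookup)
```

{'i': 8, 'd': 5, 'u': 0}

del 'k' → {'i': 6, 'q': 1}
del 'q' → {'i': 6}
lookup['d'] = 5 → {'i': 6, 'd': 5}
lookup['i'] = 6+2 = 8 → {'i': 8, 'd': 5}
lookup['f'] = 0 → {'i': 8, 'd': 5, 'f': 0}
del 'f' → {'i': 8, 'd': 5}
lookup['u'] = 0 → {'i': 8, 'd': 5, 'u': 0}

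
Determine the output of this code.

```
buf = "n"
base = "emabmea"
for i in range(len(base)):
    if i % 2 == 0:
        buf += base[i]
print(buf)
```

i=0: add 'e' → 'ne'
i=1: skip
i=2: add 'a' → 'nea'
i=3: skip
i=4: add 'm' → 'neam'
i=5: skip
i=6: add 'a' → 'neama'

neama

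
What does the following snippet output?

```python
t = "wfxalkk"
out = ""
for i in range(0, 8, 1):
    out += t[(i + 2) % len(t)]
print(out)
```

i=0: add t[2]='x' → 'x'
i=1: add t[3]='a' → 'xa'
i=2: add t[4]='l' → 'xal'
i=3: add t[5]='k' → 'xalk'
i=4: add t[6]='k' → 'xalkk'
i=5: add t[0]='w' → 'xalkkw'
i=6: add t[1]='f' → 'xalkkwf'
i=7: add t[2]='x' → 'xalkkwfx'

xalkkwfx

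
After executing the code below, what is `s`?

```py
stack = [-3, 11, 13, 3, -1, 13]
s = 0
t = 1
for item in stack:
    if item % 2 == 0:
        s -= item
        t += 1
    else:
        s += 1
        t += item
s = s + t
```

43

item=-3: not even, s = 0+1 = 1; t=-2
item=11: not even, s = 1+1 = 2; t=9
item=13: not even, s = 2+1 = 3; t=22
item=3: not even, s = 3+1 = 4; t=25
item=-1: not even, s = 4+1 = 5; t=24
item=13: not even, s = 5+1 = 6; t=37
s+t = 6+37 = 43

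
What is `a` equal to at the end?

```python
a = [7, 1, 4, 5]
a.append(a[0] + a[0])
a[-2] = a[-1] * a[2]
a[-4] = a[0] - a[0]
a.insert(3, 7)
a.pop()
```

[7, 0, 4, 7, 56]

append a[0]+a[0] = 7+7 = 14 → [7, 1, 4, 5, 14]
a[-2] = a[-1]*a[2] = 14*4 = 56 → [7, 1, 4, 56, 14]
a[-4] = a[0]-a[0] = 7-7 = 0 → [7, 0, 4, 56, 14]
insert 7 at 3 → [7, 0, 4, 7, 56, 14]
pop() removes 14 → [7, 0, 4, 7, 56]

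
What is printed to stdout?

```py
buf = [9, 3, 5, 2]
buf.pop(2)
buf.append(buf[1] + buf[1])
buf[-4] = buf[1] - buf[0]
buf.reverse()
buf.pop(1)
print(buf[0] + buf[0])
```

12

pop(2) removes 5 → [9, 3, 2]
append buf[1]+buf[1] = 3+3 = 6 → [9, 3, 2, 6]
buf[-4] = buf[1]-buf[0] = 3-9 = -6 → [-6, 3, 2, 6]
reverse → [6, 2, 3, -6]
pop(1) removes 2 → [6, 3, -6]
buf[0]+buf[0] = 6+6 = 12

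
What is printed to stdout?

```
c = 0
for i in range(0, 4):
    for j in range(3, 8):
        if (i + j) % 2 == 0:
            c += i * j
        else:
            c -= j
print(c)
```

i=0,j=3: odd sum, c = 0-3 = -3
i=0,j=4: even sum, c = (-3)+0 = -3
i=0,j=5: odd sum, c = (-3)-5 = -8
i=0,j=6: even sum, c = (-8)+0 = -8
i=0,j=7: odd sum, c = (-8)-7 = -15
i=1,j=3: even sum, c = (-15)+3 = -12
i=1,j=4: odd sum, c = (-12)-4 = -16
i=1,j=5: even sum, c = (-16)+5 = -11
i=1,j=6: odd sum, c = (-11)-6 = -17
i=1,j=7: even sum, c = (-17)+7 = -10
i=2,j=3: odd sum, c = (-10)-3 = -13
i=2,j=4: even sum, c = (-13)+8 = -5
i=2,j=5: odd sum, c = (-5)-5 = -10
i=2,j=6: even sum, c = (-10)+12 = 2
i=2,j=7: odd sum, c = 2-7 = -5
i=3,j=3: even sum, c = (-5)+9 = 4
i=3,j=4: odd sum, c = 4-4 = 0
i=3,j=5: even sum, c = 0+15 = 15
i=3,j=6: odd sum, c = 15-6 = 9
i=3,j=7: even sum, c = 9+21 = 30

30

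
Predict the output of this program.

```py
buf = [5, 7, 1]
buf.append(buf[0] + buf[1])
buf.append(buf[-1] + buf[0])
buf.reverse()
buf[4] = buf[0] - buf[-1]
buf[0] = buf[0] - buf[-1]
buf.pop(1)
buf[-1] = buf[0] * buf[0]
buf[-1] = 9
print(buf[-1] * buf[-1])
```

81

append buf[0]+buf[1] = 5+7 = 12 → [5, 7, 1, 12]
append buf[-1]+buf[0] = 12+5 = 17 → [5, 7, 1, 12, 17]
reverse → [17, 12, 1, 7, 5]
buf[4] = buf[0]-buf[-1] = 17-5 = 12 → [17, 12, 1, 7, 12]
buf[0] = buf[0]-buf[-1] = 17-12 = 5 → [5, 12, 1, 7, 12]
pop(1) removes 12 → [5, 1, 7, 12]
buf[-1] = buf[0]*buf[0] = 5*5 = 25 → [5, 1, 7, 25]
buf[-1] = 9 → [5, 1, 7, 9]
buf[-1]*buf[-1] = 9*9 = 81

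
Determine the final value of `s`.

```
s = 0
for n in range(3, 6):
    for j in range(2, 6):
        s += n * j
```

168

n=3,j=2: s = 0+6 = 6
n=3,j=3: s = 6+9 = 15
n=3,j=4: s = 15+12 = 27
n=3,j=5: s = 27+15 = 42
n=4,j=2: s = 42+8 = 50
n=4,j=3: s = 50+12 = 62
n=4,j=4: s = 62+16 = 78
n=4,j=5: s = 78+20 = 98
n=5,j=2: s = 98+10 = 108
n=5,j=3: s = 108+15 = 123
n=5,j=4: s = 123+20 = 143
n=5,j=5: s = 143+25 = 168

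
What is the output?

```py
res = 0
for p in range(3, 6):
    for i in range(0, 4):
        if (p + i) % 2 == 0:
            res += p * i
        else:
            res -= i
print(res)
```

p=3,i=0: odd sum, res = 0-0 = 0
p=3,i=1: even sum, res = 0+3 = 3
p=3,i=2: odd sum, res = 3-2 = 1
p=3,i=3: even sum, res = 1+9 = 10
p=4,i=0: even sum, res = 10+0 = 10
p=4,i=1: odd sum, res = 10-1 = 9
p=4,i=2: even sum, res = 9+8 = 17
p=4,i=3: odd sum, res = 17-3 = 14
p=5,i=0: odd sum, res = 14-0 = 14
p=5,i=1: even sum, res = 14+5 = 19
p=5,i=2: odd sum, res = 19-2 = 17
p=5,i=3: even sum, res = 17+15 = 32

32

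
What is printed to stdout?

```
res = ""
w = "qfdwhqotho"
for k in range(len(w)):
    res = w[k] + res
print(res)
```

k=0: prepend 'q' → 'q'
k=1: prepend 'f' → 'fq'
k=2: prepend 'd' → 'dfq'
k=3: prepend 'w' → 'wdfq'
k=4: prepend 'h' → 'hwdfq'
k=5: prepend 'q' → 'qhwdfq'
k=6: prepend 'o' → 'oqhwdfq'
k=7: prepend 't' → 'toqhwdfq'
k=8: prepend 'h' → 'htoqhwdfq'
k=9: prepend 'o' → 'ohtoqhwdfq'

ohtoqhwdfq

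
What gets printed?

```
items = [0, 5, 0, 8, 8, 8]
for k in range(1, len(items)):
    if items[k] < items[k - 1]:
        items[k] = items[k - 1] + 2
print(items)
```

k=1: 5>=0, unchanged → [0, 5, 0, 8, 8, 8]
k=2: 0<5, items[2] = 5+2 = 7 → [0, 5, 7, 8, 8, 8]
k=3: 8>=7, unchanged → [0, 5, 7, 8, 8, 8]
k=4: 8>=8, unchanged → [0, 5, 7, 8, 8, 8]
k=5: 8>=8, unchanged → [0, 5, 7, 8, 8, 8]

[0, 5, 7, 8, 8, 8]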